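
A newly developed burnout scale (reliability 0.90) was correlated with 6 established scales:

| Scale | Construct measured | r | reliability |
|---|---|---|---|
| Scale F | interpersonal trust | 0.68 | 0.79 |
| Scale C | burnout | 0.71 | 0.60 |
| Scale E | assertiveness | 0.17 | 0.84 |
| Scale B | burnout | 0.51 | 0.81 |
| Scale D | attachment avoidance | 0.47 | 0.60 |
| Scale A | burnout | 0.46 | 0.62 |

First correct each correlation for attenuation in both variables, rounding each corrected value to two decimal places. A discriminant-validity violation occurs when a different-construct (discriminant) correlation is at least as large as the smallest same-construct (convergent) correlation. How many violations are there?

2

Disattenuated r (r / √(r_scale · r_new)):
  Scale F (disc): 0.68 / √(0.79·0.90) = 0.81
  Scale C (conv): 0.71 / √(0.60·0.90) = 0.97
  Scale E (disc): 0.17 / √(0.84·0.90) = 0.20
  Scale B (conv): 0.51 / √(0.81·0.90) = 0.60
  Scale D (disc): 0.47 / √(0.60·0.90) = 0.64
  Scale A (conv): 0.46 / √(0.62·0.90) = 0.62
Smallest convergent = 0.60. Discriminant values: 0.81, 0.20, 0.64; count ≥ 0.60 → 2.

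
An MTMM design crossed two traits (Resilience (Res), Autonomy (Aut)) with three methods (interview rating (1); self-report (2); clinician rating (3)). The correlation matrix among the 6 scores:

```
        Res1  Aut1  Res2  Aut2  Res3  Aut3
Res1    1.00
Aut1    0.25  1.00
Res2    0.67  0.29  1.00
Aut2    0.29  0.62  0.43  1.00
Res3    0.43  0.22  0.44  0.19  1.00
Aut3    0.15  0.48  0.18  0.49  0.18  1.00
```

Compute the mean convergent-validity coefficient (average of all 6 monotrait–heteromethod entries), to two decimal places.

0.52

Convergent values: 0.67, 0.43, 0.44, 0.62, 0.48, 0.49; mean = 3.13/6 = 0.52.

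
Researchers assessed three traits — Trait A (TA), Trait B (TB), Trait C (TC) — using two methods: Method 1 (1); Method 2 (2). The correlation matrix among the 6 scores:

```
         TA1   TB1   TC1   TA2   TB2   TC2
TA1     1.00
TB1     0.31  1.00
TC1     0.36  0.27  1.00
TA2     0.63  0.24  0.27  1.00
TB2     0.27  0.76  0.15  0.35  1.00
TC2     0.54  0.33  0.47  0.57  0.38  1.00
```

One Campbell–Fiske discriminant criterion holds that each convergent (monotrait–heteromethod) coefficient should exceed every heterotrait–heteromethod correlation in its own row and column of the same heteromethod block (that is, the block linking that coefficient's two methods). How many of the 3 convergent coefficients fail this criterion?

Checking each validity diagonal entry against its comparison values:
TA (methods 1·2): 0.63 vs {0.27, 0.24, 0.54, 0.27} → pass.
TB (methods 1·2): 0.76 vs {0.24, 0.27, 0.33, 0.15} → pass.
TC (methods 1·2): 0.47 vs {0.27, 0.54, 0.15, 0.33} → fail.
1 of 3 fail.

1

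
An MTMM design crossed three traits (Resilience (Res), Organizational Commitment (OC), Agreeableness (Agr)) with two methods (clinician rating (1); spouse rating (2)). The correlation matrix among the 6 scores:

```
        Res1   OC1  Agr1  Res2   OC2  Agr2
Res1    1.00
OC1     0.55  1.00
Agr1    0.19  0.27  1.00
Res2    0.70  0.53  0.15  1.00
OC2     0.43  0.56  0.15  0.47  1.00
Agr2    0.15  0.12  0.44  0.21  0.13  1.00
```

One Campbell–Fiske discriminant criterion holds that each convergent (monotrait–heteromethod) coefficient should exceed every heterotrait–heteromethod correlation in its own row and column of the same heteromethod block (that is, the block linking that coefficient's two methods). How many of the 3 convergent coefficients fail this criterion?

Each convergent coefficient versus the relevant comparison correlations:
Res (methods 1·2): 0.70 vs {0.43, 0.53, 0.15, 0.15} → pass.
OC (methods 1·2): 0.56 vs {0.53, 0.43, 0.12, 0.15} → pass.
Agr (methods 1·2): 0.44 vs {0.15, 0.15, 0.15, 0.12} → pass.
0 of 3 fail.

0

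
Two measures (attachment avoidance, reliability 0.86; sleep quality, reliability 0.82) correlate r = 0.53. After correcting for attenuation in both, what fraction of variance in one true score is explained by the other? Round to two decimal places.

Disattenuated r = 0.53 / √(0.86 × 0.82) = 0.53 / 0.8398 = 0.6311.
Shared true-score variance = 0.6311² = 0.3983 ≈ 0.40.

0.40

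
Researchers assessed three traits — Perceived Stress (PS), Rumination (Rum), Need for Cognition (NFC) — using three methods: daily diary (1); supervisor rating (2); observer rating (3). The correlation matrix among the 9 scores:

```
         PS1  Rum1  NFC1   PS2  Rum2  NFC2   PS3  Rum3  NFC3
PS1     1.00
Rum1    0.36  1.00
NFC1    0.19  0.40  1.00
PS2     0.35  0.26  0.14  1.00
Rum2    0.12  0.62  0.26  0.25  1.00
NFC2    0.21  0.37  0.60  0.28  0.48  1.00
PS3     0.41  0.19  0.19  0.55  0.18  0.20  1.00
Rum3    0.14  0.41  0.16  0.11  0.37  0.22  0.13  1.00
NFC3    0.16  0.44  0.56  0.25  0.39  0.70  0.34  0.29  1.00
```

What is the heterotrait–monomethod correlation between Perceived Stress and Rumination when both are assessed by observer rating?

0.13

Different traits, same method: r(PS3, Rum3) = 0.13.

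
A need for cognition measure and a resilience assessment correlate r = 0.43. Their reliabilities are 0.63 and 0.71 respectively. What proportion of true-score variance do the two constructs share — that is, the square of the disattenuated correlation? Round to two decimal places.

Disattenuated r = 0.43 / √(0.63 × 0.71) = 0.43 / 0.6688 = 0.6429.
Shared true-score variance = 0.6429² = 0.4133 ≈ 0.41.

0.41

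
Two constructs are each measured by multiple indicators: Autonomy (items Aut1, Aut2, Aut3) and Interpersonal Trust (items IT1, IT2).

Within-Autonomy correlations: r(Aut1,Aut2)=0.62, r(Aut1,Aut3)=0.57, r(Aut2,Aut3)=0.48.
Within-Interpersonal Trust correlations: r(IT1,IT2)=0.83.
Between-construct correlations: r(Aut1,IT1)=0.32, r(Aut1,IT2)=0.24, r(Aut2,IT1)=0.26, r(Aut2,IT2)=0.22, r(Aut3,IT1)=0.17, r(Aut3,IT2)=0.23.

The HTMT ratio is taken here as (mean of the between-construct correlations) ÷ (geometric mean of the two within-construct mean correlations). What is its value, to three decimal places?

0.353

Between-construct mean = 1.44/6 = 0.2400.
Mean within-Aut = 1.67/3 = 0.5567; mean within-IT = 0.83/1 = 0.8300.
Geometric mean = √(0.5567 × 0.8300) = 0.6798.
HTMT = 0.2400 / 0.6798 = 0.353.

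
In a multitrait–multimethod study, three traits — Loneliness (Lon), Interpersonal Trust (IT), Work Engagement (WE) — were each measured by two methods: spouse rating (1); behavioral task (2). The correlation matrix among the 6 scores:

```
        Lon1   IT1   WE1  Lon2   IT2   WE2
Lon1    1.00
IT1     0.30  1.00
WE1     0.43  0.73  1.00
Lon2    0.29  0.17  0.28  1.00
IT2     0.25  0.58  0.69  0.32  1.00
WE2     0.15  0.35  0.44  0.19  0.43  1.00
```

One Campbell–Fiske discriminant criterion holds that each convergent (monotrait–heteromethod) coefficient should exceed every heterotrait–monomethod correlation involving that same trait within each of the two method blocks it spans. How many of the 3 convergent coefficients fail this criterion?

Convergent coefficients and their comparison sets:
Lon (methods 1·2): 0.29 vs {0.30, 0.32, 0.43, 0.19} → fail.
IT (methods 1·2): 0.58 vs {0.30, 0.32, 0.73, 0.43} → fail.
WE (methods 1·2): 0.44 vs {0.43, 0.19, 0.73, 0.43} → fail.
3 of 3 fail.

3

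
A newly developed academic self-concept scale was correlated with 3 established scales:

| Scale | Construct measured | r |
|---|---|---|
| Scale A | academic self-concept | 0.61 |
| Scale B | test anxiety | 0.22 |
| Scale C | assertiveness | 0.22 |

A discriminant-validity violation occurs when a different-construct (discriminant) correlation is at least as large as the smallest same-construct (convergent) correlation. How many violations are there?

0

Convergent (same construct = academic self-concept): Scale A.
Smallest convergent = 0.61. Discriminant values: 0.22, 0.22; count ≥ 0.61 → 0.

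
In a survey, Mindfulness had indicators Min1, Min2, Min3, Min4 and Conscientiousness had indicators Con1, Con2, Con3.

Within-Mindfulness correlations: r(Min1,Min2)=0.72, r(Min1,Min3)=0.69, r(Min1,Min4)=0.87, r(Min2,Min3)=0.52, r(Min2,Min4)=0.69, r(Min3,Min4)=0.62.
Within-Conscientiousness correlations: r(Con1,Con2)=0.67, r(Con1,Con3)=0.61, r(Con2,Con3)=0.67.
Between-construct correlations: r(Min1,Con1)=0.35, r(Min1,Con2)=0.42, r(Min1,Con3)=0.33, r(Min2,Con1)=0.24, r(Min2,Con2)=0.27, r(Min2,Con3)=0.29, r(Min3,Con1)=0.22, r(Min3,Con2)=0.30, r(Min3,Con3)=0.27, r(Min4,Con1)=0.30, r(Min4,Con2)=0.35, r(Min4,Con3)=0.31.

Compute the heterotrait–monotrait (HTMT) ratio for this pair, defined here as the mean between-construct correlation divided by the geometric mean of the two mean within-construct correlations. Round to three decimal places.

0.456

Mean between = 3.65/12 = 0.3042.
Mean within-Min = 4.11/6 = 0.6850; mean within-Con = 1.95/3 = 0.6500.
Geometric mean = √(0.6850 × 0.6500) = 0.6673.
HTMT = 0.3042 / 0.6673 = 0.456.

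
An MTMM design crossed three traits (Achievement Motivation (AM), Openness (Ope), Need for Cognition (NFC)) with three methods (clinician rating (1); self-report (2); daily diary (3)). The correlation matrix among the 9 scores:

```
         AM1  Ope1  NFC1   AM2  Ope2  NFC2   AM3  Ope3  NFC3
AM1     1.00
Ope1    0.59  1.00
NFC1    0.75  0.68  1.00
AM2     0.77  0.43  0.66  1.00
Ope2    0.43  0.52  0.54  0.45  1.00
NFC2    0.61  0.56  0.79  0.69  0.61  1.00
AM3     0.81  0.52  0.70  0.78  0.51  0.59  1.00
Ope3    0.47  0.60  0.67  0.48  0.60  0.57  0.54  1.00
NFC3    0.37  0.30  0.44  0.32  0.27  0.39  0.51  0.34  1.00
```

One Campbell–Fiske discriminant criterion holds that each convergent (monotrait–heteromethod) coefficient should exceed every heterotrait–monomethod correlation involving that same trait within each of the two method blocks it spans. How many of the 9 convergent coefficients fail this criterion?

5

Convergent coefficients and their comparison sets:
AM (methods 1·2): 0.77 vs {0.59, 0.45, 0.75, 0.69} → pass.
AM (methods 1·3): 0.81 vs {0.59, 0.54, 0.75, 0.51} → pass.
AM (methods 2·3): 0.78 vs {0.45, 0.54, 0.69, 0.51} → pass.
Ope (methods 1·2): 0.52 vs {0.59, 0.45, 0.68, 0.61} → fail.
Ope (methods 1·3): 0.60 vs {0.59, 0.54, 0.68, 0.34} → fail.
Ope (methods 2·3): 0.60 vs {0.45, 0.54, 0.61, 0.34} → fail.
NFC (methods 1·2): 0.79 vs {0.75, 0.69, 0.68, 0.61} → pass.
NFC (methods 1·3): 0.44 vs {0.75, 0.51, 0.68, 0.34} → fail.
NFC (methods 2·3): 0.39 vs {0.69, 0.51, 0.61, 0.34} → fail.
5 of 9 fail.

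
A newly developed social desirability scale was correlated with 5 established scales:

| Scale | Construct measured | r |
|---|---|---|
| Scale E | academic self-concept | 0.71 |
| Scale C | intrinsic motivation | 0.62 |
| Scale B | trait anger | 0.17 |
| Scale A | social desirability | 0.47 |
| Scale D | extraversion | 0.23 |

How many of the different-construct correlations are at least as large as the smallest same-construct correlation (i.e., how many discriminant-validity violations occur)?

2

Convergent (same construct = social desirability): Scale A.
Smallest convergent = 0.47. Discriminant values: 0.71, 0.62, 0.17, 0.23; count ≥ 0.47 → 2.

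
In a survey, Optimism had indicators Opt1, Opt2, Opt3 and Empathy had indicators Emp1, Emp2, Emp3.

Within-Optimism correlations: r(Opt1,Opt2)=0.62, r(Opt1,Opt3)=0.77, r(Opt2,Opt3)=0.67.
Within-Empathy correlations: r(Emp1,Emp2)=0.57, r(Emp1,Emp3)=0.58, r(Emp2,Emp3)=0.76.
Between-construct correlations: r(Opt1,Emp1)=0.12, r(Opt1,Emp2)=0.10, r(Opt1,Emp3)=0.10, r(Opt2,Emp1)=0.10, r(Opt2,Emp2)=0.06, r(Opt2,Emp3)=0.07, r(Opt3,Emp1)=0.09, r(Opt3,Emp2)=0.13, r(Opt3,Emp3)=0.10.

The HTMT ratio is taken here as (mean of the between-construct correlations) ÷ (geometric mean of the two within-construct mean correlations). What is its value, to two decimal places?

Mean between = 0.87/9 = 0.0967.
Mean within-Opt = 2.06/3 = 0.6867; mean within-Emp = 1.91/3 = 0.6367.
Geometric mean = √(0.6867 × 0.6367) = 0.6612.
HTMT = 0.0967 / 0.6612 = 0.15.

0.15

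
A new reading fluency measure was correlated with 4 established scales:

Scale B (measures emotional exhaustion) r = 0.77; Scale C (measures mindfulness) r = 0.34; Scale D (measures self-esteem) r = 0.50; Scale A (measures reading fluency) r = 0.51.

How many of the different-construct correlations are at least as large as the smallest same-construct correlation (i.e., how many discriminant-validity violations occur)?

1

Convergent (same construct = reading fluency): Scale A.
Smallest convergent = 0.51. Discriminant values: 0.77, 0.34, 0.50; count ≥ 0.51 → 1.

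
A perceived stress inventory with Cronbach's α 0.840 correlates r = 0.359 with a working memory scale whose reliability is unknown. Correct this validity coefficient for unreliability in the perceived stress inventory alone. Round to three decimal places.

Single correction: r_c = r_obs / √r_xx = 0.359 / √0.840 = 0.359 / 0.9165 ≈ 0.392.

0.392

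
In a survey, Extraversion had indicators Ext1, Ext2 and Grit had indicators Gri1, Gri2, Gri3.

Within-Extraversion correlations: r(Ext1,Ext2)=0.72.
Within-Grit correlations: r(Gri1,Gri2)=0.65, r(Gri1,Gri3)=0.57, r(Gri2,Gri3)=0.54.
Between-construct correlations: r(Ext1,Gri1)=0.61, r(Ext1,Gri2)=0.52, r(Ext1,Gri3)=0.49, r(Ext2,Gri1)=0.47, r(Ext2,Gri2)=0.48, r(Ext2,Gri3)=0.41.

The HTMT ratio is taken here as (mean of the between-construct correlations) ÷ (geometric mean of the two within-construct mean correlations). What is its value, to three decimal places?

Between-construct mean = 2.98/6 = 0.4967.
Mean within-Ext = 0.72/1 = 0.7200; mean within-Gri = 1.76/3 = 0.5867.
Geometric mean = √(0.7200 × 0.5867) = 0.6499.
HTMT = 0.4967 / 0.6499 = 0.764.

0.764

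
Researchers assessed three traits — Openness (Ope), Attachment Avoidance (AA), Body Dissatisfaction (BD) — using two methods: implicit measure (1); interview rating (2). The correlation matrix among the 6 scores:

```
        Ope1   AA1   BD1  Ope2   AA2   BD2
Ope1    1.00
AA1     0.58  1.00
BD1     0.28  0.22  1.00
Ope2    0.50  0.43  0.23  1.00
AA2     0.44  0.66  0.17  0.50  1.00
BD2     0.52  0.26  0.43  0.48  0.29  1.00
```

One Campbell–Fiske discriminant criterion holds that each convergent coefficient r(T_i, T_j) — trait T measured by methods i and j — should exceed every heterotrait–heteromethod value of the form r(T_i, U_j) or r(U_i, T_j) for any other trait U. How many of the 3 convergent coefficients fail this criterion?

2

Each convergent coefficient versus the relevant comparison correlations:
Ope (methods 1·2): 0.50 vs {0.44, 0.43, 0.52, 0.23} → fail.
AA (methods 1·2): 0.66 vs {0.43, 0.44, 0.26, 0.17} → pass.
BD (methods 1·2): 0.43 vs {0.23, 0.52, 0.17, 0.26} → fail.
2 of 3 fail.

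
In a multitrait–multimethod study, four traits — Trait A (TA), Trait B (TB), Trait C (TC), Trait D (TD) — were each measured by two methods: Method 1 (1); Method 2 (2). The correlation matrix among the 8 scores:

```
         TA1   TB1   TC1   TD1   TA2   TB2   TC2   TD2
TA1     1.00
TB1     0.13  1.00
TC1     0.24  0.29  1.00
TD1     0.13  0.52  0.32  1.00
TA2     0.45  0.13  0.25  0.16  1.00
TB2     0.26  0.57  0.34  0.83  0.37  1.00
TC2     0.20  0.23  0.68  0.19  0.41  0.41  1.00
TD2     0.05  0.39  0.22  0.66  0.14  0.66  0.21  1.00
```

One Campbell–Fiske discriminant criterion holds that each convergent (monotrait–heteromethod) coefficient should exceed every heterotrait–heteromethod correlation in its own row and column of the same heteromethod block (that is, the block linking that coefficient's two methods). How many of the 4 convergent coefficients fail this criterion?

Checking each validity diagonal entry against its comparison values:
TA (methods 1·2): 0.45 vs {0.26, 0.13, 0.20, 0.25, 0.05, 0.16} → pass.
TB (methods 1·2): 0.57 vs {0.13, 0.26, 0.23, 0.34, 0.39, 0.83} → fail.
TC (methods 1·2): 0.68 vs {0.25, 0.20, 0.34, 0.23, 0.22, 0.19} → pass.
TD (methods 1·2): 0.66 vs {0.16, 0.05, 0.83, 0.39, 0.19, 0.22} → fail.
2 of 4 fail.

2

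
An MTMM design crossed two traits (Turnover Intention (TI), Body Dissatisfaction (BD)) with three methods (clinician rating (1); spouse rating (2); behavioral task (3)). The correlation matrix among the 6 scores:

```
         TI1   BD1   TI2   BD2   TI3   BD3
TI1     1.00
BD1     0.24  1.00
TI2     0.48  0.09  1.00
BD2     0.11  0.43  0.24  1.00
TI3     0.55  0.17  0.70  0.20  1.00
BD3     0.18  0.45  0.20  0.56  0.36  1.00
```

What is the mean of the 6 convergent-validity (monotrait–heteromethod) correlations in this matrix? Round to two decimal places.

Convergent values: 0.48, 0.55, 0.70, 0.43, 0.45, 0.56; mean = 3.17/6 = 0.53.

0.53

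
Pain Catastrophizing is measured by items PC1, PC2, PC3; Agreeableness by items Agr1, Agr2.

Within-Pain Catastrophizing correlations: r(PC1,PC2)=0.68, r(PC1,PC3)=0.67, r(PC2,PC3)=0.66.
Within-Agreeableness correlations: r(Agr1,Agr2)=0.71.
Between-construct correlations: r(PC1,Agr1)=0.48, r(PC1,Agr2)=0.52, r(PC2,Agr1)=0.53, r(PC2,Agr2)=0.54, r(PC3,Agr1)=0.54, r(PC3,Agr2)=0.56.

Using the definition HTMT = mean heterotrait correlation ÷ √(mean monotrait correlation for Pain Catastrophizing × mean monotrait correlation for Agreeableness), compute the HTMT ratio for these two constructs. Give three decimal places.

0.766

Mean between = 3.17/6 = 0.5283.
Mean within-PC = 2.01/3 = 0.6700; mean within-Agr = 0.71/1 = 0.7100.
Geometric mean = √(0.6700 × 0.7100) = 0.6897.
HTMT = 0.5283 / 0.6897 = 0.766.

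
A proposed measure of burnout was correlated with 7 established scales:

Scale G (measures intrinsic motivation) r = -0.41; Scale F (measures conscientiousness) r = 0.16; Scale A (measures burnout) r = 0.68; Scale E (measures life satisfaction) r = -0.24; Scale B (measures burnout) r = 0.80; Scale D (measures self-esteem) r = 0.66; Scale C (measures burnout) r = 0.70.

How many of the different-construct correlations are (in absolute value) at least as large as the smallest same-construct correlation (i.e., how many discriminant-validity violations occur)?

0

Convergent (same construct = burnout): Scale A, Scale B, Scale C.
Smallest convergent = 0.68. Discriminant |r|: 0.41, 0.16, 0.24, 0.66; count ≥ 0.68 → 0.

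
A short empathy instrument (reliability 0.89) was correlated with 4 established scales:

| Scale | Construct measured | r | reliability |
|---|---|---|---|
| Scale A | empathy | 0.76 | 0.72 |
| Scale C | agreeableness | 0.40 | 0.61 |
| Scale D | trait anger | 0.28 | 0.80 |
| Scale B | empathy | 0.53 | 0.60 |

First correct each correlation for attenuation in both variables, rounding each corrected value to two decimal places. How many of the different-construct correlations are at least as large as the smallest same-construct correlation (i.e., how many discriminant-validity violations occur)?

Disattenuated r (r / √(r_scale · r_new)):
  Scale A (conv): 0.76 / √(0.72·0.89) = 0.95
  Scale C (disc): 0.40 / √(0.61·0.89) = 0.54
  Scale D (disc): 0.28 / √(0.80·0.89) = 0.33
  Scale B (conv): 0.53 / √(0.60·0.89) = 0.73
Smallest convergent = 0.73. Discriminant values: 0.54, 0.33; count ≥ 0.73 → 0.

0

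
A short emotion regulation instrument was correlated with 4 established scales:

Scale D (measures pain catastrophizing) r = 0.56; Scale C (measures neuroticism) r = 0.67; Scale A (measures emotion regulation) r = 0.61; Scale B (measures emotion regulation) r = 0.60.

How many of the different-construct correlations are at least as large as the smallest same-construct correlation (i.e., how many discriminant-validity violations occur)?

Convergent (same construct = emotion regulation): Scale A, Scale B.
Smallest convergent = 0.60. Discriminant values: 0.56, 0.67; count ≥ 0.60 → 1.

1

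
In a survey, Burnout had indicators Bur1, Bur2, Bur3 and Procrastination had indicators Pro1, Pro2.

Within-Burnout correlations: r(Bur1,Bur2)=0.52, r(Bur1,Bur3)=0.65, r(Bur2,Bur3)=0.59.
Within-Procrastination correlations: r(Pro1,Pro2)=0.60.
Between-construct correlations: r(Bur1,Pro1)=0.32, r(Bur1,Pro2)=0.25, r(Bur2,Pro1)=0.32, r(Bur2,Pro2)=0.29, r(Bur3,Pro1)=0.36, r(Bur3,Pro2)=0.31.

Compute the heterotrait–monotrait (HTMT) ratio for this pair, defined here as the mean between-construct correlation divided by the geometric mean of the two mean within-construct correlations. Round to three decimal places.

Between-construct mean = 1.85/6 = 0.3083.
Mean within-Bur = 1.76/3 = 0.5867; mean within-Pro = 0.60/1 = 0.6000.
Geometric mean = √(0.5867 × 0.6000) = 0.5933.
HTMT = 0.3083 / 0.5933 = 0.520.

0.520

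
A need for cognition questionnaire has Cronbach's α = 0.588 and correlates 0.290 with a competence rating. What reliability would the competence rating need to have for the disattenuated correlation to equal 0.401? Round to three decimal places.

r_true = r_obs / √(r_xx · r_yy) ⇒ 0.401 = 0.290 / √(0.588 · r_yy).
√(0.588 · r_yy) = 0.290 / 0.401 = 0.7232; 0.588 · r_yy = 0.5230; r_yy = 0.5230 / 0.588 ≈ 0.889.

0.889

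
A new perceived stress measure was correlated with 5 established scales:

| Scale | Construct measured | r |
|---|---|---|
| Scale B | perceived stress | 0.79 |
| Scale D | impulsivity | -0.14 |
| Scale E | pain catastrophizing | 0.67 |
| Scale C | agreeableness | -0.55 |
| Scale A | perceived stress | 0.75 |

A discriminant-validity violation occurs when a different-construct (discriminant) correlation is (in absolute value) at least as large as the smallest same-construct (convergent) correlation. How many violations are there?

Convergent (same construct = perceived stress): Scale B, Scale A.
Smallest convergent = 0.75. Discriminant |r|: 0.14, 0.67, 0.55; count ≥ 0.75 → 0.

0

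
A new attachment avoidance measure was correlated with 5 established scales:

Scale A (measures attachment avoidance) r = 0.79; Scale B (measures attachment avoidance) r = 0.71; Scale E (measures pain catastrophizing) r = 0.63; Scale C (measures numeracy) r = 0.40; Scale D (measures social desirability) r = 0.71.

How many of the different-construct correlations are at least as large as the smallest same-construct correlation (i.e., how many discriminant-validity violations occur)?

Convergent (same construct = attachment avoidance): Scale A, Scale B.
Smallest convergent = 0.71. Discriminant values: 0.63, 0.40, 0.71; count ≥ 0.71 → 1.

1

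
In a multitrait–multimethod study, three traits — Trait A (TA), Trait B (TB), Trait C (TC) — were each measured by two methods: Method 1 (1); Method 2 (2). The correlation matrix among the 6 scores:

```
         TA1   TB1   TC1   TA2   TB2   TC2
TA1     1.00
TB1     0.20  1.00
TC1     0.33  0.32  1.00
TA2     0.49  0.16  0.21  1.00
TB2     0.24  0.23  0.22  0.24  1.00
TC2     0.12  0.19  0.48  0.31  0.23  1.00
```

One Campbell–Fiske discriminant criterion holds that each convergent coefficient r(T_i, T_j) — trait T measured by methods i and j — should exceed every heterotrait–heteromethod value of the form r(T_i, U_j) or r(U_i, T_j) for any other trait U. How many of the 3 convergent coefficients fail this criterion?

1

Convergent coefficients and their comparison sets:
TA (methods 1·2): 0.49 vs {0.24, 0.16, 0.12, 0.21} → pass.
TB (methods 1·2): 0.23 vs {0.16, 0.24, 0.19, 0.22} → fail.
TC (methods 1·2): 0.48 vs {0.21, 0.12, 0.22, 0.19} → pass.
1 of 3 fail.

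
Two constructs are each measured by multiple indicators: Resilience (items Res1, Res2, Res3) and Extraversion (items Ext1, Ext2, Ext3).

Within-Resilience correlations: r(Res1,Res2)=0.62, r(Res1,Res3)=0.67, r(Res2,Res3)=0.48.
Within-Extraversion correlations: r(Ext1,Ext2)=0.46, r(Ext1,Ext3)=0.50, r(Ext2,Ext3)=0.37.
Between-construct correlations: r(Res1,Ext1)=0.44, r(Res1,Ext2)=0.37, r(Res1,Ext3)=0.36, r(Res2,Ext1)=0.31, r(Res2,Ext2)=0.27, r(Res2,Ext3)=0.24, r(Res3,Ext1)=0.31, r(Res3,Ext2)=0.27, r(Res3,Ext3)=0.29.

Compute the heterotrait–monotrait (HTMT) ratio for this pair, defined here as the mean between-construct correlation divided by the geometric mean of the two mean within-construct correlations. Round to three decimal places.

0.621

Between-construct mean = 2.86/9 = 0.3178.
Mean within-Res = 1.77/3 = 0.5900; mean within-Ext = 1.33/3 = 0.4433.
Geometric mean = √(0.5900 × 0.4433) = 0.5114.
HTMT = 0.3178 / 0.5114 = 0.621.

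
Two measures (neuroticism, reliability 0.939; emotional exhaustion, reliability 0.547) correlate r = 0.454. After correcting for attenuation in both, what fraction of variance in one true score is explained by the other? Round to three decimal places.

Disattenuated r = 0.454 / √(0.939 × 0.547) = 0.454 / 0.7167 = 0.6335.
Shared true-score variance = 0.6335² = 0.4013 ≈ 0.401.

0.401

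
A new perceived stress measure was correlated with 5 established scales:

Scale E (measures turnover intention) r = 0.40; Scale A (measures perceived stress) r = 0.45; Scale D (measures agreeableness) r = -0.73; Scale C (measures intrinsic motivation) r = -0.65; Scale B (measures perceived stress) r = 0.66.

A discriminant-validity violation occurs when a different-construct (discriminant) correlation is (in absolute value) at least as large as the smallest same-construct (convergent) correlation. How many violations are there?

Convergent (same construct = perceived stress): Scale A, Scale B.
Smallest convergent = 0.45. Discriminant |r|: 0.40, 0.73, 0.65; count ≥ 0.45 → 2.

2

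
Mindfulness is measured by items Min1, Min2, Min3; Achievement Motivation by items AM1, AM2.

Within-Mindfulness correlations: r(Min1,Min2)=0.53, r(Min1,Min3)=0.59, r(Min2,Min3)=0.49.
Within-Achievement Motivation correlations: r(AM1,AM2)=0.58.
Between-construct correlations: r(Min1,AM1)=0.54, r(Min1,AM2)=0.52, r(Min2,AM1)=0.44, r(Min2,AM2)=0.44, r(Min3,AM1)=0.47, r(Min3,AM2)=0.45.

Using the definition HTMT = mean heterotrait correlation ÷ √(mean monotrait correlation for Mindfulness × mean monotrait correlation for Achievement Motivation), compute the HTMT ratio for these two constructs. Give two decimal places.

Mean heterotrait r = 2.86/6 = 0.4767.
Mean within-Min = 1.61/3 = 0.5367; mean within-AM = 0.58/1 = 0.5800.
Geometric mean = √(0.5367 × 0.5800) = 0.5579.
HTMT = 0.4767 / 0.5579 = 0.85.

0.85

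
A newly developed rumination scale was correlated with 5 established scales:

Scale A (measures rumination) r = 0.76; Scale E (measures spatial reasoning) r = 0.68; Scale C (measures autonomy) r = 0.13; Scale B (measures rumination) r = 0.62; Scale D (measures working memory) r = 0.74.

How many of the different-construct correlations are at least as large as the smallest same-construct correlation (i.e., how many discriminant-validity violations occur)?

2

Convergent (same construct = rumination): Scale A, Scale B.
Smallest convergent = 0.62. Discriminant values: 0.68, 0.13, 0.74; count ≥ 0.62 → 2.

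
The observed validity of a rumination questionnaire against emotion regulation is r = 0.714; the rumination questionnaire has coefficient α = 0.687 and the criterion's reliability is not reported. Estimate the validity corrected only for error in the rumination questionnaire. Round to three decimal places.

Single correction: r_c = r_obs / √r_xx = 0.714 / √0.687 = 0.714 / 0.8289 ≈ 0.861.

0.861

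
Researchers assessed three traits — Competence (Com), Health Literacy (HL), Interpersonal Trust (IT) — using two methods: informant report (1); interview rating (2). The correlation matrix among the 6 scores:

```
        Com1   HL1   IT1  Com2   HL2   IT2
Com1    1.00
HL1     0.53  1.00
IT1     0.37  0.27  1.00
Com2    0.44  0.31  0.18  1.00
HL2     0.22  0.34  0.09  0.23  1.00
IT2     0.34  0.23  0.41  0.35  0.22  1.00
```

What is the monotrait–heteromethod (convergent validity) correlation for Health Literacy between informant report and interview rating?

Same trait (HL), different methods: r(HL1, HL2) = 0.34.

0.34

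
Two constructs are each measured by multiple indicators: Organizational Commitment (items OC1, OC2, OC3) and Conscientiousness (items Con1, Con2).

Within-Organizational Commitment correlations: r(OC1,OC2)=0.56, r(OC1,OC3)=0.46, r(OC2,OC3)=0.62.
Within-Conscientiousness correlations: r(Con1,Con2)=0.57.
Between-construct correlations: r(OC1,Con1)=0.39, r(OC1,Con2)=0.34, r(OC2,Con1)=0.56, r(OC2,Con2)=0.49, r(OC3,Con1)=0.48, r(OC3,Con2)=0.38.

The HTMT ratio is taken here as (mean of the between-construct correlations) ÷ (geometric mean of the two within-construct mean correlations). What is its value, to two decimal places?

0.79

Between-construct mean = 2.64/6 = 0.4400.
Mean within-OC = 1.64/3 = 0.5467; mean within-Con = 0.57/1 = 0.5700.
Geometric mean = √(0.5467 × 0.5700) = 0.5582.
HTMT = 0.4400 / 0.5582 = 0.79.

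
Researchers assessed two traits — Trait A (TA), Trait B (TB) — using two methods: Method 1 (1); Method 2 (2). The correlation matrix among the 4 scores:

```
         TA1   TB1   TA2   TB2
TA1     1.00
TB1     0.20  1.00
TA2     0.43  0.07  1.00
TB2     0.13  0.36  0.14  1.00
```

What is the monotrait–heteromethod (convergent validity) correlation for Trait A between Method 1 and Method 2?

0.43

Same trait (TA), different methods: r(TA1, TA2) = 0.43.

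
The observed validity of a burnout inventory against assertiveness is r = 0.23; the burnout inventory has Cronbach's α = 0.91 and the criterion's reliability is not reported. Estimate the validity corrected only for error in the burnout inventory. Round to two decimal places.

0.24

Single correction: r_c = r_obs / √r_xx = 0.23 / √0.91 = 0.23 / 0.9539 ≈ 0.24.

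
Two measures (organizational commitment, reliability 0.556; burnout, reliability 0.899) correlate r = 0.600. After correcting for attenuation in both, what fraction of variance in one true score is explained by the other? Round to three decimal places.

0.720

Disattenuated r = 0.600 / √(0.556 × 0.899) = 0.600 / 0.7070 = 0.8487.
Shared true-score variance = 0.8487² = 0.7203 ≈ 0.720.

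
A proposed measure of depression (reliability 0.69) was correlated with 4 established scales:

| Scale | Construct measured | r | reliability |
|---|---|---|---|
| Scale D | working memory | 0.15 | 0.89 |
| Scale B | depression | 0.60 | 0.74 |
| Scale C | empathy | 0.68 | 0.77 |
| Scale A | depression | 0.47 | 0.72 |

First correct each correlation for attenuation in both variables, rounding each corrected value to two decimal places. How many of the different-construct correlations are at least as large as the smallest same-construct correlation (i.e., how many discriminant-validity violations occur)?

Disattenuated r (r / √(r_scale · r_new)):
  Scale D (disc): 0.15 / √(0.89·0.69) = 0.19
  Scale B (conv): 0.60 / √(0.74·0.69) = 0.84
  Scale C (disc): 0.68 / √(0.77·0.69) = 0.93
  Scale A (conv): 0.47 / √(0.72·0.69) = 0.67
Smallest convergent = 0.67. Discriminant values: 0.19, 0.93; count ≥ 0.67 → 1.

1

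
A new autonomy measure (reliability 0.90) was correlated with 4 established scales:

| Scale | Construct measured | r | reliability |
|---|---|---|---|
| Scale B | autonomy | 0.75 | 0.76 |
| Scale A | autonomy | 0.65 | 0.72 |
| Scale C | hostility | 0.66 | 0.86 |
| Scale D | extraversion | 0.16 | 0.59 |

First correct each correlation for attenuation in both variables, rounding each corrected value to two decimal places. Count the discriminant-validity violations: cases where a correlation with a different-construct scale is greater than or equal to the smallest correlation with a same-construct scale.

Disattenuated r (r / √(r_scale · r_new)):
  Scale B (conv): 0.75 / √(0.76·0.90) = 0.91
  Scale A (conv): 0.65 / √(0.72·0.90) = 0.81
  Scale C (disc): 0.66 / √(0.86·0.90) = 0.75
  Scale D (disc): 0.16 / √(0.59·0.90) = 0.22
Smallest convergent = 0.81. Discriminant values: 0.75, 0.22; count ≥ 0.81 → 0.

0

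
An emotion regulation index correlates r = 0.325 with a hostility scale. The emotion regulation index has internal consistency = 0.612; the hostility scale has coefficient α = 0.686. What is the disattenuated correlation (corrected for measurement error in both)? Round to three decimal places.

0.502

r_true = r_obs / √(r_xx · r_yy) = 0.325 / √(0.612 × 0.686) = 0.325 / √0.419832 = 0.325 / 0.6479 ≈ 0.502.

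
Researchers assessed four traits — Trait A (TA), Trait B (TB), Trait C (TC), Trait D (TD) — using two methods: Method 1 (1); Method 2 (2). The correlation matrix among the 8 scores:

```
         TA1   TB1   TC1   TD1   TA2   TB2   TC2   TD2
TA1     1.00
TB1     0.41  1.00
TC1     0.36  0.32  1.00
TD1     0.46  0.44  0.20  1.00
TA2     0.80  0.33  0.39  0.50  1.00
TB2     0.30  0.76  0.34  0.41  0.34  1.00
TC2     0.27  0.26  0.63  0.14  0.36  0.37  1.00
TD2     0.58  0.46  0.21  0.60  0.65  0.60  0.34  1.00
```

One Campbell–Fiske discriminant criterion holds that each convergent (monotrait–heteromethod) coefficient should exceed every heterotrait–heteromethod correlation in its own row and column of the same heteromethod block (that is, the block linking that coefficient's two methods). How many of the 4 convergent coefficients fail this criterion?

Convergent coefficients and their comparison sets:
TA (methods 1·2): 0.80 vs {0.30, 0.33, 0.27, 0.39, 0.58, 0.50} → pass.
TB (methods 1·2): 0.76 vs {0.33, 0.30, 0.26, 0.34, 0.46, 0.41} → pass.
TC (methods 1·2): 0.63 vs {0.39, 0.27, 0.34, 0.26, 0.21, 0.14} → pass.
TD (methods 1·2): 0.60 vs {0.50, 0.58, 0.41, 0.46, 0.14, 0.21} → pass.
0 of 4 fail.

0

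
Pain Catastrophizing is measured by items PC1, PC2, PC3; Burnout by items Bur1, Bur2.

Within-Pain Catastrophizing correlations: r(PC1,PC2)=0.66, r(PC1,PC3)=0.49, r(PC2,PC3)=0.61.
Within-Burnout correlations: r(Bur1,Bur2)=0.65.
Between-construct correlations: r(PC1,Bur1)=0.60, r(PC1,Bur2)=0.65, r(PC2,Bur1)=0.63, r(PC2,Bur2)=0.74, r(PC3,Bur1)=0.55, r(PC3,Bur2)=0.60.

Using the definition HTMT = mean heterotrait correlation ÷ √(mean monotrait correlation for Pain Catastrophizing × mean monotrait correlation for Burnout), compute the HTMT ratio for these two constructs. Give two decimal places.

1.02

Mean between = 3.77/6 = 0.6283.
Mean within-PC = 1.76/3 = 0.5867; mean within-Bur = 0.65/1 = 0.6500.
Geometric mean = √(0.5867 × 0.6500) = 0.6175.
HTMT = 0.6283 / 0.6175 = 1.02.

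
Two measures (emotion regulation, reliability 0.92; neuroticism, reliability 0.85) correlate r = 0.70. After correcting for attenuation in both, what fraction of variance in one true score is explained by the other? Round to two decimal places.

0.63

Disattenuated r = 0.70 / √(0.92 × 0.85) = 0.70 / 0.8843 = 0.7916.
Shared true-score variance = 0.7916² = 0.6266 ≈ 0.63.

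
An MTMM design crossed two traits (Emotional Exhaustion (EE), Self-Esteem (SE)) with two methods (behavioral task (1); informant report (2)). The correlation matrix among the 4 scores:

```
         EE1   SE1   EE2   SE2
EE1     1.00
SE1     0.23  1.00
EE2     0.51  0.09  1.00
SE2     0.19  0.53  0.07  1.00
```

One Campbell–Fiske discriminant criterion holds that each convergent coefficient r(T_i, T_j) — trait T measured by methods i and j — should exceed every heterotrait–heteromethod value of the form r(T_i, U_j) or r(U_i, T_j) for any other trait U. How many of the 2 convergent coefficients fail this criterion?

0

Checking each validity diagonal entry against its comparison values:
EE (methods 1·2): 0.51 vs {0.19, 0.09} → pass.
SE (methods 1·2): 0.53 vs {0.09, 0.19} → pass.
0 of 2 fail.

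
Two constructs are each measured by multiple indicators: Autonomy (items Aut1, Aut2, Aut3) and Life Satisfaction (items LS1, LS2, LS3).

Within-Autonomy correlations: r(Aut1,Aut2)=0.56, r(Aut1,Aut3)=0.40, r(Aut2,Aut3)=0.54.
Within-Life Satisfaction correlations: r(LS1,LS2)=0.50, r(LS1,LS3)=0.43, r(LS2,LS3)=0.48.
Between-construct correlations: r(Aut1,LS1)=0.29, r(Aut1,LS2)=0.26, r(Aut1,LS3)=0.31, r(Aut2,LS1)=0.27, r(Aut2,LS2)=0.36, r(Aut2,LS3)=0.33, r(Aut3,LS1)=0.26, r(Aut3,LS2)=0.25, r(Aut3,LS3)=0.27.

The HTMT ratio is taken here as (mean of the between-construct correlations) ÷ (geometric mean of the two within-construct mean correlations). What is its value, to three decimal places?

Between-construct mean = 2.60/9 = 0.2889.
Mean within-Aut = 1.50/3 = 0.5000; mean within-LS = 1.41/3 = 0.4700.
Geometric mean = √(0.5000 × 0.4700) = 0.4848.
HTMT = 0.2889 / 0.4848 = 0.596.

0.596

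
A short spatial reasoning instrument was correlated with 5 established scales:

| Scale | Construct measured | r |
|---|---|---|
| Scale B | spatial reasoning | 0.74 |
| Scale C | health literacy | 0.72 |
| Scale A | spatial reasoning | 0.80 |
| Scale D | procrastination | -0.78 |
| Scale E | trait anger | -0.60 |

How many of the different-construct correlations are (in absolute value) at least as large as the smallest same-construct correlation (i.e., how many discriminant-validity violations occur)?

Convergent (same construct = spatial reasoning): Scale B, Scale A.
Smallest convergent = 0.74. Discriminant |r|: 0.72, 0.78, 0.60; count ≥ 0.74 → 1.

1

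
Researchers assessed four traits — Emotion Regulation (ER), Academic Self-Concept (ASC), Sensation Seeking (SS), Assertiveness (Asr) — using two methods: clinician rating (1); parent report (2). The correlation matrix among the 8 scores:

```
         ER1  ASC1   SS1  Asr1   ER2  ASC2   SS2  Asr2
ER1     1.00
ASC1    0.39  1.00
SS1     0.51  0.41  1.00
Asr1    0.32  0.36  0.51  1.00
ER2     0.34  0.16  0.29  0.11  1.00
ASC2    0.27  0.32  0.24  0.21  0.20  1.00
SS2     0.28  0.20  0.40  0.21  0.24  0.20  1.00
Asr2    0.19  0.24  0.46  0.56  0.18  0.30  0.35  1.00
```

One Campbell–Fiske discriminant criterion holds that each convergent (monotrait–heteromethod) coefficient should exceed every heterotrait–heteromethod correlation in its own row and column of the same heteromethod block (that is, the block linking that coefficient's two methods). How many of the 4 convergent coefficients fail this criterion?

1

Each convergent coefficient versus the relevant comparison correlations:
ER (methods 1·2): 0.34 vs {0.27, 0.16, 0.28, 0.29, 0.19, 0.11} → pass.
ASC (methods 1·2): 0.32 vs {0.16, 0.27, 0.20, 0.24, 0.24, 0.21} → pass.
SS (methods 1·2): 0.40 vs {0.29, 0.28, 0.24, 0.20, 0.46, 0.21} → fail.
Asr (methods 1·2): 0.56 vs {0.11, 0.19, 0.21, 0.24, 0.21, 0.46} → pass.
1 of 4 fail.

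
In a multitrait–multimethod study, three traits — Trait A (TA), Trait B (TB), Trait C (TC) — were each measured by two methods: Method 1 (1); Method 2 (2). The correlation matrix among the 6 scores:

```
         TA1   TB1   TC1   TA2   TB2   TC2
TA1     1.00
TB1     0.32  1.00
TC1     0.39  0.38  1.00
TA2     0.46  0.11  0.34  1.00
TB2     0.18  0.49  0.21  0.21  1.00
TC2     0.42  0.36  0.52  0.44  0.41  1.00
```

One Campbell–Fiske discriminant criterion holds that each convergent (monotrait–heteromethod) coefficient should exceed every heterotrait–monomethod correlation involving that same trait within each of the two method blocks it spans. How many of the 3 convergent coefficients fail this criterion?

Checking each validity diagonal entry against its comparison values:
TA (methods 1·2): 0.46 vs {0.32, 0.21, 0.39, 0.44} → pass.
TB (methods 1·2): 0.49 vs {0.32, 0.21, 0.38, 0.41} → pass.
TC (methods 1·2): 0.52 vs {0.39, 0.44, 0.38, 0.41} → pass.
0 of 3 fail.

0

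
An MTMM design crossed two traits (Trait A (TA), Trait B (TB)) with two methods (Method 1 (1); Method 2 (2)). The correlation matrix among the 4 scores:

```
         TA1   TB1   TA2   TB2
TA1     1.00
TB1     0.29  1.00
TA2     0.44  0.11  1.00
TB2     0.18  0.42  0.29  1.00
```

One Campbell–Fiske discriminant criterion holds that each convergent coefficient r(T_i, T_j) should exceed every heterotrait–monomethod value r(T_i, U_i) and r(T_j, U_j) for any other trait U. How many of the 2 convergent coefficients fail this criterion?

0

Each convergent coefficient versus the relevant comparison correlations:
TA (methods 1·2): 0.44 vs {0.29, 0.29} → pass.
TB (methods 1·2): 0.42 vs {0.29, 0.29} → pass.
0 of 2 fail.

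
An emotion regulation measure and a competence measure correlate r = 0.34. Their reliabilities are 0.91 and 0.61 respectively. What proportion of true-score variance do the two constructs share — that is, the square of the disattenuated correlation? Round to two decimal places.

0.21

Disattenuated r = 0.34 / √(0.91 × 0.61) = 0.34 / 0.7451 = 0.4563.
Shared true-score variance = 0.4563² = 0.2082 ≈ 0.21.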